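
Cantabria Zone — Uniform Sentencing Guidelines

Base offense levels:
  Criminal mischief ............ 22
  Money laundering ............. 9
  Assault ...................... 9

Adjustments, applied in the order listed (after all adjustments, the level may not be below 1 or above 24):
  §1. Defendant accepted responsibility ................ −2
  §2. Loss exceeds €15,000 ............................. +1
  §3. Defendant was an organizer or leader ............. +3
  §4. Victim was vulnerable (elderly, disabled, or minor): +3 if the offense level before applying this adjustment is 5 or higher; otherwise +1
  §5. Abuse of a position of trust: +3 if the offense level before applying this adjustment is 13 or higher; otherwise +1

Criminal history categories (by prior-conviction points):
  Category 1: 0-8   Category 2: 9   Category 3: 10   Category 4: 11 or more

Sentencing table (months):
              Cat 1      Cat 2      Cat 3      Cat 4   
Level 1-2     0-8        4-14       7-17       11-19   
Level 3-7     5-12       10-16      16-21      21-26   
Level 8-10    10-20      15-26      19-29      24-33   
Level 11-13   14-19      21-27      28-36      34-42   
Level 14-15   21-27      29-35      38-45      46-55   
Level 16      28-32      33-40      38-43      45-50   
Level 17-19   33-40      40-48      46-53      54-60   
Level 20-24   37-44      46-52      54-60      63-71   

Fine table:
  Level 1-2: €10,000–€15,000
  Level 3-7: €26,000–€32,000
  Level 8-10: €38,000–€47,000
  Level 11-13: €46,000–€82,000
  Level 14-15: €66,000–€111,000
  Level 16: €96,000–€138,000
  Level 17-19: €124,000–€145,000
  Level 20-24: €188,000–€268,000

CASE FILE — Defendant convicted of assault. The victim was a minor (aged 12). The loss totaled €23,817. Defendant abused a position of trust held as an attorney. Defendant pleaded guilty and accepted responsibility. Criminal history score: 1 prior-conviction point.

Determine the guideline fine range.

Base offense level for assault: 9.
§1 applies: 9 − 2 = 7.
§2 applies: 7 + 1 = 8.
§3 does not apply.
§4 applies (level before this adjustment is 8 ≥ 5, so +3): 8 + 3 = 11.
§5 applies (level before this adjustment is 11 < 13, so +1): 11 + 1 = 12.
Final offense level: 12.
Level 12 falls in the 11-13 band.
Fine table: Level 11-13 → €46,000–€82,000.

€46,000–€82,000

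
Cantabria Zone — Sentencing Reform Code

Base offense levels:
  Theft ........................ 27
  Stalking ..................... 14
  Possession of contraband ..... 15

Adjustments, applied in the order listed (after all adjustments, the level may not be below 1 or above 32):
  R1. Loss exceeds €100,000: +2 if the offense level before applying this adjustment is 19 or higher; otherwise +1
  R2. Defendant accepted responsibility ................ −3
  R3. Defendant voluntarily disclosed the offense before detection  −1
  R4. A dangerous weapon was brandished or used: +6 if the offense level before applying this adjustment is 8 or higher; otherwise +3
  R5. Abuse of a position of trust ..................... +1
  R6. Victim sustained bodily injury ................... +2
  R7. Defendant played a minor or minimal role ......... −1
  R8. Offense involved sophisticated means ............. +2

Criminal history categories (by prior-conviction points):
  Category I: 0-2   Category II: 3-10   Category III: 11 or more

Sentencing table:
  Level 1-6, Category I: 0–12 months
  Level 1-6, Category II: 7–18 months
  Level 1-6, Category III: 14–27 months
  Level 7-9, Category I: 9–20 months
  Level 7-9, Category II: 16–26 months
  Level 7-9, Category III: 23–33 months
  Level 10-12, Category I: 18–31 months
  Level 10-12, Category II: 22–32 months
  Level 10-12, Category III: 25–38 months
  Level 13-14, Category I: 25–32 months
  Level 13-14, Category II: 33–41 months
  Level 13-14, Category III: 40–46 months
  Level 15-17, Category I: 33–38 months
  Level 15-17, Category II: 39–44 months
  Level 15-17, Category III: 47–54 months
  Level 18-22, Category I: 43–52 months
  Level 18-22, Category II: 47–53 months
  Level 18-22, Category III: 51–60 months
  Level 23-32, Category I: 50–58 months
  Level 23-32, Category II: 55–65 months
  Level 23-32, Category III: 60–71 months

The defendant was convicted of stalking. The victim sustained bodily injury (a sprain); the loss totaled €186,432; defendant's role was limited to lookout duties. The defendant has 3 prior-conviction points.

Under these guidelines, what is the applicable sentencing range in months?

39-44 months

Base offense level for stalking: 14.
R1 applies (level before this adjustment is 14 < 19, so +1): 14 + 1 = 15.
R2 does not apply.
R4 does not apply.
R6 applies: 15 + 2 = 17.
R7 applies: 17 − 1 = 16.
Final offense level: 16.
Criminal history: 3 prior points → Category II (3-10).
Level 16 falls in the 15-17 band.
Grid: Level 15-17 × Category II = 39-44 months.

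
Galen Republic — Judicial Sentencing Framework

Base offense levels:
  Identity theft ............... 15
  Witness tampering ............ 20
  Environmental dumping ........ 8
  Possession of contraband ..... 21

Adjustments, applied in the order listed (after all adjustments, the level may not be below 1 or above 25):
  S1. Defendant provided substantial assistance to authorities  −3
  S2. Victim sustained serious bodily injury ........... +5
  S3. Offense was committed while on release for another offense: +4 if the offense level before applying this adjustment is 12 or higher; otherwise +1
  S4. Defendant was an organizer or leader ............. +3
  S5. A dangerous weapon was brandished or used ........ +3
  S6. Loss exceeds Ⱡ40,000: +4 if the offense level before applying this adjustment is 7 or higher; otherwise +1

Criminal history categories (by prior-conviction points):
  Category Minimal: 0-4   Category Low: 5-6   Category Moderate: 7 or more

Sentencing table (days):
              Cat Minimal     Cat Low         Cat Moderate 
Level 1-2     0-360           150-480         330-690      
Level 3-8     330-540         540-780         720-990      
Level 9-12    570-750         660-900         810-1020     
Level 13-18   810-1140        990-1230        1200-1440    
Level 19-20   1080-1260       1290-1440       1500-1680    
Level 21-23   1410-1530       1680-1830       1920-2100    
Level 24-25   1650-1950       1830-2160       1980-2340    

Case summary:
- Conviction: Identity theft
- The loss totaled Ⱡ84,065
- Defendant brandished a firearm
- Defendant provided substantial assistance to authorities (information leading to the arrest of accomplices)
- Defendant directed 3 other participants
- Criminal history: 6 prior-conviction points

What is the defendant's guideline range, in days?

Base offense level for identity theft: 15.
S1 applies: 15 − 3 = 12.
S2 does not apply.
S3 does not apply.
S4 applies: 12 + 3 = 15.
S5 applies: 15 + 3 = 18.
S6 applies (level before this adjustment is 18 ≥ 7, so +4): 18 + 4 = 22.
Final offense level: 22.
Criminal history: 6 prior points → Category Low (5-6).
Level 22 falls in the 21-23 band.
Grid: Level 21-23 × Category Low = 1680-1830 days.

1680-1830 days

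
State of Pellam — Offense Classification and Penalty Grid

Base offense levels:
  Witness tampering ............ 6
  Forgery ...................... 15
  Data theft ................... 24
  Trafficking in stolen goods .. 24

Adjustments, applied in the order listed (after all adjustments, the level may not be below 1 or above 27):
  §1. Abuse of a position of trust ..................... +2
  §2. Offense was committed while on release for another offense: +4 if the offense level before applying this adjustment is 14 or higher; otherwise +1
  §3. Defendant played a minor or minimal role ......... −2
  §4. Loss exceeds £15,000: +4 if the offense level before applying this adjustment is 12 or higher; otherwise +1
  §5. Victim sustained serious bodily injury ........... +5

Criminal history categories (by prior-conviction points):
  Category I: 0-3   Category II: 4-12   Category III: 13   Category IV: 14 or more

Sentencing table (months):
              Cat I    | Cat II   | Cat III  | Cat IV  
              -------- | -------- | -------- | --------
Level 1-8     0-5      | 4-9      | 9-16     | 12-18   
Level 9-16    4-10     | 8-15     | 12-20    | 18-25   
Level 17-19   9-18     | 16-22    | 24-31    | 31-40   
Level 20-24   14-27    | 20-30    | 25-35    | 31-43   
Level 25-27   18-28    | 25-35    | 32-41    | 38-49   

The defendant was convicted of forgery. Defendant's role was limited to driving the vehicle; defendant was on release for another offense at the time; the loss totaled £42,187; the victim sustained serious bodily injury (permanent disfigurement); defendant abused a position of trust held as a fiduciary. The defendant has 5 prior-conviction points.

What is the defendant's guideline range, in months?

25-35 months

Base offense level for forgery: 15.
§1 applies: 15 + 2 = 17.
§2 applies (level before this adjustment is 17 ≥ 14, so +4): 17 + 4 = 21.
§3 applies: 21 − 2 = 19.
§4 applies (level before this adjustment is 19 ≥ 12, so +4): 19 + 4 = 23.
§5 applies: 23 + 5 = 28.
Level 28 exceeds the maximum of 27; capped at 27.
Final offense level: 27.
Criminal history: 5 prior points → Category II (4-12).
Level 27 falls in the 25-27 band.
Grid: Level 25-27 × Category II = 25-35 months.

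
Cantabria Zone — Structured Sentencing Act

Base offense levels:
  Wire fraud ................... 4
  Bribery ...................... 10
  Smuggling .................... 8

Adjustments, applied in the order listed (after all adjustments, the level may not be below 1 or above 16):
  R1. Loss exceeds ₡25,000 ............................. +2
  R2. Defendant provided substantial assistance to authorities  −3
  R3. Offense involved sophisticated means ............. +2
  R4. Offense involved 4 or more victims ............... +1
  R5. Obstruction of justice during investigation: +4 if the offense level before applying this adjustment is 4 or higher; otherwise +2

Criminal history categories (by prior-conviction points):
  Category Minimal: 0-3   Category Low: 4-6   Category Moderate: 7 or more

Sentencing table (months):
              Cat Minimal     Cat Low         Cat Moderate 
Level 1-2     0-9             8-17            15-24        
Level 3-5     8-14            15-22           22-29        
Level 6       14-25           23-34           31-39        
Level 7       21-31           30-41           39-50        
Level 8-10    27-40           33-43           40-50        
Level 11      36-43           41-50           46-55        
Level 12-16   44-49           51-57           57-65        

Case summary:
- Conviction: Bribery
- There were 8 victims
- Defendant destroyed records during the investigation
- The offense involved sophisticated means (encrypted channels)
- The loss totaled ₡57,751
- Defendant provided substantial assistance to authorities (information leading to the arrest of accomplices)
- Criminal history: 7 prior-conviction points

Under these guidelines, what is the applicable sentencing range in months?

57-65 months

Base offense level for bribery: 10.
R1 applies: 10 + 2 = 12.
R2 applies: 12 − 3 = 9.
R3 applies: 9 + 2 = 11.
R4 applies: 11 + 1 = 12.
R5 applies (level before this adjustment is 12 ≥ 4, so +4): 12 + 4 = 16.
Final offense level: 16.
Criminal history: 7 prior points → Category Moderate (7+).
Level 16 falls in the 12-16 band.
Grid: Level 12-16 × Category Moderate = 57-65 months.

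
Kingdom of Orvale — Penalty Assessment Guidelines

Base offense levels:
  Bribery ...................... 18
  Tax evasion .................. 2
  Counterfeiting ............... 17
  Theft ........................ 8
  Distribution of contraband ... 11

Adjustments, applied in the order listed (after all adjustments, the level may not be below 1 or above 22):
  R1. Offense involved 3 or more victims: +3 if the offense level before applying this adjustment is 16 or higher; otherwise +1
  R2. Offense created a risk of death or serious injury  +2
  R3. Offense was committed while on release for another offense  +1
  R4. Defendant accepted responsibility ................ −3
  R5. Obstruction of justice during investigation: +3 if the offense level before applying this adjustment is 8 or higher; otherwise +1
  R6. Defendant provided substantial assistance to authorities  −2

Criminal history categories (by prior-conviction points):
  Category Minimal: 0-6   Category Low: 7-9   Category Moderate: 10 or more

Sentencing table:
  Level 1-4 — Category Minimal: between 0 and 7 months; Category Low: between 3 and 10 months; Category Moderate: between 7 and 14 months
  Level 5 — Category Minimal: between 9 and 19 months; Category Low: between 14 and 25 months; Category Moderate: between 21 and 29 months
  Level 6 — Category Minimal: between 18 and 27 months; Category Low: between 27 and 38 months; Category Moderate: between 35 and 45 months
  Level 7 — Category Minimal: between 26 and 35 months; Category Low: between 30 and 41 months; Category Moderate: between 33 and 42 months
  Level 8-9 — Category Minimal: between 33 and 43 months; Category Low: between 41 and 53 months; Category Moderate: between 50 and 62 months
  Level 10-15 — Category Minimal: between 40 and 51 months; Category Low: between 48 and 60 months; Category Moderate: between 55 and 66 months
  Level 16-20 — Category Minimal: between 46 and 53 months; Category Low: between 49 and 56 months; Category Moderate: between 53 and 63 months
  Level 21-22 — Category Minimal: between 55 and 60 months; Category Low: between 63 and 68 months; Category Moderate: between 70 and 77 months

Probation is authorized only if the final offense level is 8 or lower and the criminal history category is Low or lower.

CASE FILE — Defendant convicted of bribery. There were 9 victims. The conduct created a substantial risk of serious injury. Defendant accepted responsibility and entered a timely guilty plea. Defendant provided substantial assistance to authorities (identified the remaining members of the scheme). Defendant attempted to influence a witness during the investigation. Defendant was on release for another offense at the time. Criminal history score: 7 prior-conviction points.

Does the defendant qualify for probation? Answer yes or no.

No

Base offense level for bribery: 18.
R1 applies (level before this adjustment is 18 ≥ 16, so +3): 18 + 3 = 21.
R2 applies: 21 + 2 = 23.
R3 applies: 23 + 1 = 24.
R4 applies: 24 − 3 = 21.
R5 applies (level before this adjustment is 21 ≥ 8, so +3): 21 + 3 = 24.
R6 applies: 24 − 2 = 22.
Final offense level: 22.
Criminal history: 7 prior points → Category Low (7-9).
Level 22 falls in the 21-22 band.
Grid: Level 21-22 × Category Low = 63-68 months.
Probation check: level 22 > 8 and category Low ≤ Low → not eligible.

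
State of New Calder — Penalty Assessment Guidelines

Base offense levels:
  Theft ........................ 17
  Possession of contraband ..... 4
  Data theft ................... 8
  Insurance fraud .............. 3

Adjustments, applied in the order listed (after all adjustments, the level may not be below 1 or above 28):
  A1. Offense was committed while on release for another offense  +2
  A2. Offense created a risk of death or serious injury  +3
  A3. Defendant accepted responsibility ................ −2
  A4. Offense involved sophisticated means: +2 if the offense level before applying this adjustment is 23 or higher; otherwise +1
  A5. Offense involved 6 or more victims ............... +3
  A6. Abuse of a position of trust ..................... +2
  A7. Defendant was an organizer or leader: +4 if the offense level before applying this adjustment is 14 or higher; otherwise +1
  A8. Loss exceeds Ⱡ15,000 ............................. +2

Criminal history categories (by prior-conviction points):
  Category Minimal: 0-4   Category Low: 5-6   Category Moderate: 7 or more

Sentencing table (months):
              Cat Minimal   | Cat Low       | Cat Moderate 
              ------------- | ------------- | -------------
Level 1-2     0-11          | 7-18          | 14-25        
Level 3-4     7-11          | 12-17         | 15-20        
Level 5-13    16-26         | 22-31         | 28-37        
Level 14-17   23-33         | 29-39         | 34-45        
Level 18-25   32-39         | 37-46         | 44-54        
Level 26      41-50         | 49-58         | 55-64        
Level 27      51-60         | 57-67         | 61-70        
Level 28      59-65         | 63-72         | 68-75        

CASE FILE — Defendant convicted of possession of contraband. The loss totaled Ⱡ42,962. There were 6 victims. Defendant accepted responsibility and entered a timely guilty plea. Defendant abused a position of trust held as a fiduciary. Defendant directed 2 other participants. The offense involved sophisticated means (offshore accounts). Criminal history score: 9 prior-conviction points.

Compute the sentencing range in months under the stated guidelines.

Base offense level for possession of contraband: 4.
A3 applies: 4 − 2 = 2.
A4 applies (level before this adjustment is 2 < 23, so +1): 2 + 1 = 3.
A5 applies: 3 + 3 = 6.
A6 applies: 6 + 2 = 8.
A7 applies (level before this adjustment is 8 < 14, so +1): 8 + 1 = 9.
A8 applies: 9 + 2 = 11.
Final offense level: 11.
Criminal history: 9 prior points → Category Moderate (7+).
Level 11 falls in the 5-13 band.
Grid: Level 5-13 × Category Moderate = 28-37 months.

28-37 months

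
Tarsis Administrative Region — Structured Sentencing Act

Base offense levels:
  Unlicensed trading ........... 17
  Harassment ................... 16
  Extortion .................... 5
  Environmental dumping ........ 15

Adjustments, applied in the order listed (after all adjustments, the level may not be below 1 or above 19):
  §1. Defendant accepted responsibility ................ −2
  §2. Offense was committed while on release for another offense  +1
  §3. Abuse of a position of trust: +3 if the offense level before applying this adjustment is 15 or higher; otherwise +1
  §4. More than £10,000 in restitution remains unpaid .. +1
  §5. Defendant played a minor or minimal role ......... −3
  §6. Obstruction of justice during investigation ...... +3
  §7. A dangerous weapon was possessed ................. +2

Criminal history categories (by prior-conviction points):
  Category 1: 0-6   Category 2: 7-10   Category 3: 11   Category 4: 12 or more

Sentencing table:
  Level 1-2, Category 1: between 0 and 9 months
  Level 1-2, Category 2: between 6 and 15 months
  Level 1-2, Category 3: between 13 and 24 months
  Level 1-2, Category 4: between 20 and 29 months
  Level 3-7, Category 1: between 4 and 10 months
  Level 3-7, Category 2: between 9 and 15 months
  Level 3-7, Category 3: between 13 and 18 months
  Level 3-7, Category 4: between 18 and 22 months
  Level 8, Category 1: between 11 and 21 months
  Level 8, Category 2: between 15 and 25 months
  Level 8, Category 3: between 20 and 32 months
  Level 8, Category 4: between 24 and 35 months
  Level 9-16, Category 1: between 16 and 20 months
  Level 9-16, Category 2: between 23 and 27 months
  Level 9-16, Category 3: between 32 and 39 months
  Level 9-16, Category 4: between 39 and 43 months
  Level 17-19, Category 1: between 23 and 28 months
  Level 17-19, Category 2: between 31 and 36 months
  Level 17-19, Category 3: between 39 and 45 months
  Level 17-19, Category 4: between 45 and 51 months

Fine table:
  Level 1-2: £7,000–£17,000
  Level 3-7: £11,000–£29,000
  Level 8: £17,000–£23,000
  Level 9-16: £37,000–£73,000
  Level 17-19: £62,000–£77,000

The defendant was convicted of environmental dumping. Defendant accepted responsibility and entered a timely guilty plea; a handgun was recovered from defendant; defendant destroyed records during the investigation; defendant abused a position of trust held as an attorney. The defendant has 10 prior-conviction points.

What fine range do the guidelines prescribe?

Base offense level for environmental dumping: 15.
§1 applies: 15 − 2 = 13.
§2 does not apply.
§3 applies (level before this adjustment is 13 < 15, so +1): 13 + 1 = 14.
§6 applies: 14 + 3 = 17.
§7 applies: 17 + 2 = 19.
Final offense level: 19.
Level 19 falls in the 17-19 band.
Fine table: Level 17-19 → £62,000–£77,000.

£62,000–£77,000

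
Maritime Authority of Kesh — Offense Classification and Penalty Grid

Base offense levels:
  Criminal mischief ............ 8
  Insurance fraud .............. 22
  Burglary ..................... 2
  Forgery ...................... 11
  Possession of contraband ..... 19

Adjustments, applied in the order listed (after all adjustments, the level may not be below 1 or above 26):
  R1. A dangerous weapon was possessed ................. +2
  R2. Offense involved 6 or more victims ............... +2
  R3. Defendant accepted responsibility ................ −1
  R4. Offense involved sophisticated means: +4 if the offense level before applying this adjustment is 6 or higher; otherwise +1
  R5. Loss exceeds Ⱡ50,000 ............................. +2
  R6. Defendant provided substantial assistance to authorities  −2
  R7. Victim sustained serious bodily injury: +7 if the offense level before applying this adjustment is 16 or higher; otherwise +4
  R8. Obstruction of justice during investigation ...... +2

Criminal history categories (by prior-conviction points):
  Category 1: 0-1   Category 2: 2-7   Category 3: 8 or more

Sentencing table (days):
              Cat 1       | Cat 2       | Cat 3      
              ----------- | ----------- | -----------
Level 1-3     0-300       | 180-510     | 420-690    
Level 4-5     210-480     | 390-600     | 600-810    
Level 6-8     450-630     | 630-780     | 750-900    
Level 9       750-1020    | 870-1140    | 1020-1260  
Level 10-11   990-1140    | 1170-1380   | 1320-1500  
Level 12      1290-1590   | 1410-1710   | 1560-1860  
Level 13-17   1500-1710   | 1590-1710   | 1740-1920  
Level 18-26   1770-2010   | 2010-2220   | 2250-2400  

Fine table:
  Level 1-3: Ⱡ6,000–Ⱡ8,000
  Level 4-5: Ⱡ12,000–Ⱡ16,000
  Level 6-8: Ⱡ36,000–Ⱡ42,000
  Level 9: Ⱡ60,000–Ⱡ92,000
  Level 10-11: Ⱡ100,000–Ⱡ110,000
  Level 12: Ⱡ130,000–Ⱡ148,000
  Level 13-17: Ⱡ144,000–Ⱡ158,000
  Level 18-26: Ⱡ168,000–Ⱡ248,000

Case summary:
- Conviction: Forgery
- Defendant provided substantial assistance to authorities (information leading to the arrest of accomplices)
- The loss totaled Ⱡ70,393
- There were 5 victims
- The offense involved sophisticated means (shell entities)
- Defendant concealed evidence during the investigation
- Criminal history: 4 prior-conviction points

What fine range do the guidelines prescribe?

Base offense level for forgery: 11.
R1 does not apply.
R4 applies (level before this adjustment is 11 ≥ 6, so +4): 11 + 4 = 15.
R5 applies: 15 + 2 = 17.
R6 applies: 17 − 2 = 15.
R7 does not apply.
R8 applies: 15 + 2 = 17.
Final offense level: 17.
Level 17 falls in the 13-17 band.
Fine table: Level 13-17 → Ⱡ144,000–Ⱡ158,000.

Ⱡ144,000–Ⱡ158,000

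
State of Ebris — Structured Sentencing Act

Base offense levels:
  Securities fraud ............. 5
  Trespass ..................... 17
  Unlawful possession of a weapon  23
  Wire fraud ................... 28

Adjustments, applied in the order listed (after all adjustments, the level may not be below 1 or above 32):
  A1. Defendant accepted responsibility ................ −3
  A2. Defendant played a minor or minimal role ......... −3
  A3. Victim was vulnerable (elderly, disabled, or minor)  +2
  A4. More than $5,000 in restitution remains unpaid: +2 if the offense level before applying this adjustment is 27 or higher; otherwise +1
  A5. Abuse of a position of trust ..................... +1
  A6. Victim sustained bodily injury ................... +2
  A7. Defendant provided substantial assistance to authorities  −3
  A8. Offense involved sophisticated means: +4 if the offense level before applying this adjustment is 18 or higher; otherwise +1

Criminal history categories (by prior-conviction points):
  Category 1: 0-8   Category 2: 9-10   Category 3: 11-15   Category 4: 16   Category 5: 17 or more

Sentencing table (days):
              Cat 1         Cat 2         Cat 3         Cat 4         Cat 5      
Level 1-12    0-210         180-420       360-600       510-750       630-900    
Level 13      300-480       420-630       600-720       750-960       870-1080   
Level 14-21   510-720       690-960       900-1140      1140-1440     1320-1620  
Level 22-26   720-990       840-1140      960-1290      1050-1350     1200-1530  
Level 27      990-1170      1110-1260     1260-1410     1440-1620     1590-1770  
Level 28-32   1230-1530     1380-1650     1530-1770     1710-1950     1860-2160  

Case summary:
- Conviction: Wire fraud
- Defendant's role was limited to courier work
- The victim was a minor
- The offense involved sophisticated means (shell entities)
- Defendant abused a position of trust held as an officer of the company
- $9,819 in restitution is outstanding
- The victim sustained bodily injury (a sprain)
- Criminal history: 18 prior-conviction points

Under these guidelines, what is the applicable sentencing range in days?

1860-2160 days

Base offense level for wire fraud: 28.
A2 applies: 28 − 3 = 25.
A3 applies: 25 + 2 = 27.
A4 applies (level before this adjustment is 27 ≥ 27, so +2): 27 + 2 = 29.
A5 applies: 29 + 1 = 30.
A6 applies: 30 + 2 = 32.
A7 does not apply.
A8 applies (level before this adjustment is 32 ≥ 18, so +4): 32 + 4 = 36.
Level 36 exceeds the maximum of 32; capped at 32.
Final offense level: 32.
Criminal history: 18 prior points → Category 5 (17+).
Level 32 falls in the 28-32 band.
Grid: Level 28-32 × Category 5 = 1860-2160 days.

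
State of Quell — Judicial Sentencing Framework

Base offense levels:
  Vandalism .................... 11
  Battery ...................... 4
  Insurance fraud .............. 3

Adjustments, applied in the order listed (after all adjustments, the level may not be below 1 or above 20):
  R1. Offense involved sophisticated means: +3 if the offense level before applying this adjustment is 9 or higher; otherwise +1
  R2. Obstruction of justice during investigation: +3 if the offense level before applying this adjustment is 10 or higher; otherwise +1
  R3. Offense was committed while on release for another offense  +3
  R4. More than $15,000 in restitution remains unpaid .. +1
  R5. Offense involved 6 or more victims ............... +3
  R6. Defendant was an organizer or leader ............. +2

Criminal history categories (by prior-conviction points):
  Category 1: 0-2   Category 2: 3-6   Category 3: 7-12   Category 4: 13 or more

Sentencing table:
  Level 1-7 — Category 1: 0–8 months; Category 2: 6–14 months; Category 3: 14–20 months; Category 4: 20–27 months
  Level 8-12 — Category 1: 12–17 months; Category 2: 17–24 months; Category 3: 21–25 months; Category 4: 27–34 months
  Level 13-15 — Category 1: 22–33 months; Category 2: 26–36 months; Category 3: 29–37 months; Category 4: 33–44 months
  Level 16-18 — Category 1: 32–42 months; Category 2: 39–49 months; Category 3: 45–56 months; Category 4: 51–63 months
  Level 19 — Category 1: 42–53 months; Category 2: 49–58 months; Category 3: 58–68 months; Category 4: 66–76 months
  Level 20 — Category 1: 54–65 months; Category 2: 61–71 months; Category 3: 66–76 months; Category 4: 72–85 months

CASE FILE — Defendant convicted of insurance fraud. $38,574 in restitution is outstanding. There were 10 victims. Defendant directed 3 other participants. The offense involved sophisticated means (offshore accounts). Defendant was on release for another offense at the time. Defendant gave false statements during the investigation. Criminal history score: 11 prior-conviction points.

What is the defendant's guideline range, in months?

29-37 months

Base offense level for insurance fraud: 3.
R1 applies (level before this adjustment is 3 < 9, so +1): 3 + 1 = 4.
R2 applies (level before this adjustment is 4 < 10, so +1): 4 + 1 = 5.
R3 applies: 5 + 3 = 8.
R4 applies: 8 + 1 = 9.
R5 applies: 9 + 3 = 12.
R6 applies: 12 + 2 = 14.
Final offense level: 14.
Criminal history: 11 prior points → Category 3 (7-12).
Level 14 falls in the 13-15 band.
Grid: Level 13-15 × Category 3 = 29-37 months.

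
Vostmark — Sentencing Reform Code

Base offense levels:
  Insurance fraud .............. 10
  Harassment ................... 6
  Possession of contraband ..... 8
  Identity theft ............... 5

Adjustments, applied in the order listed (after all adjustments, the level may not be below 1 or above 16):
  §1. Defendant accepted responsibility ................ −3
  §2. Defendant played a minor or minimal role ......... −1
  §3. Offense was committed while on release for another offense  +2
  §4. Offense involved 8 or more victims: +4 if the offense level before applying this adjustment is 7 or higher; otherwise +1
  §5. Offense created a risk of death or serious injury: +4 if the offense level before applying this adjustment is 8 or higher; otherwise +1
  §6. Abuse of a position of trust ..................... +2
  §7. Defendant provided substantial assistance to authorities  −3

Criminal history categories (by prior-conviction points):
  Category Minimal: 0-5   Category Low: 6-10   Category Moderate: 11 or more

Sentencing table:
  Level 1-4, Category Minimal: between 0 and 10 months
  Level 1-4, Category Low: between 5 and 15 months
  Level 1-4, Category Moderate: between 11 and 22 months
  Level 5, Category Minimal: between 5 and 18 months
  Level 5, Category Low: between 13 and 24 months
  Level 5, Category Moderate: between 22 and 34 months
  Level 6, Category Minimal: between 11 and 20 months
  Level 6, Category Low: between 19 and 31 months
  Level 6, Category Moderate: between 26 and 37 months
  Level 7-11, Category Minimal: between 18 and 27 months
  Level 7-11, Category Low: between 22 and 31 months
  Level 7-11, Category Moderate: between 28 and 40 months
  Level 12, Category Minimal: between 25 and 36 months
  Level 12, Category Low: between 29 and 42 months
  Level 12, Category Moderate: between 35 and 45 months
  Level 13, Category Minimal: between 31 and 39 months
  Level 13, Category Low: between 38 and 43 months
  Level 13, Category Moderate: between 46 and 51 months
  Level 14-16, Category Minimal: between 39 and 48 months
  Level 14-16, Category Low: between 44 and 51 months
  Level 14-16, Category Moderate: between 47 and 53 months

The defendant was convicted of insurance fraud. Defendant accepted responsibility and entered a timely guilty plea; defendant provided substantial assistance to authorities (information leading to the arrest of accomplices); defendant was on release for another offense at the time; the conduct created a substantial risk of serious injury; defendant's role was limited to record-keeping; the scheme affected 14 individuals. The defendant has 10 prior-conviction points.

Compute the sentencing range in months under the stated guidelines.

Base offense level for insurance fraud: 10.
§1 applies: 10 − 3 = 7.
§2 applies: 7 − 1 = 6.
§3 applies: 6 + 2 = 8.
§4 applies (level before this adjustment is 8 ≥ 7, so +4): 8 + 4 = 12.
§5 applies (level before this adjustment is 12 ≥ 8, so +4): 12 + 4 = 16.
§6 does not apply.
§7 applies: 16 − 3 = 13.
Final offense level: 13.
Criminal history: 10 prior points → Category Low (6-10).
Level 13 falls in the 13 band.
Grid: Level 13 × Category Low = 38-43 months.

38-43 months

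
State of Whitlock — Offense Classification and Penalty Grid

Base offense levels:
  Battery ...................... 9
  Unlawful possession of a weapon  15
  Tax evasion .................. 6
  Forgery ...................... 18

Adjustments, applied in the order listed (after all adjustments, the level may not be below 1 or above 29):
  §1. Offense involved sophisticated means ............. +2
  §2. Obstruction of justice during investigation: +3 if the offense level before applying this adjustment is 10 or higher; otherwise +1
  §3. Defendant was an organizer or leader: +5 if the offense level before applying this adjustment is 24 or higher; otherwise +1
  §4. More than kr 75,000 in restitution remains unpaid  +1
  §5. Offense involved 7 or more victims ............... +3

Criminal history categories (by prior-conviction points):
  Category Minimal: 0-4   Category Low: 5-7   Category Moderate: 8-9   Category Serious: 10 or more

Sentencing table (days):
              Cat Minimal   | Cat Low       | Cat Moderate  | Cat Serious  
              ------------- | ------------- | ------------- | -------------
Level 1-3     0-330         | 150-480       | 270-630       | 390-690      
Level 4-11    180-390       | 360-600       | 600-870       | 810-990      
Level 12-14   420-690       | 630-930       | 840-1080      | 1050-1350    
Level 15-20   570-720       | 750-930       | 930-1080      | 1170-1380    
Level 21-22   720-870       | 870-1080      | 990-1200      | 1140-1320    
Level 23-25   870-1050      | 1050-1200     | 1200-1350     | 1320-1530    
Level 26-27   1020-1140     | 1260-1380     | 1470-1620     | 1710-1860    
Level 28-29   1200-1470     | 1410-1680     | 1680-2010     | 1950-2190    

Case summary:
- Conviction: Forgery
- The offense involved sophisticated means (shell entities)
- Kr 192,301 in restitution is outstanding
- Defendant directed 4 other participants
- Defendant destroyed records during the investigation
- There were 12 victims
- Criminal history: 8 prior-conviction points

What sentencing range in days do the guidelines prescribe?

1680-2010 days

Base offense level for forgery: 18.
§1 applies: 18 + 2 = 20.
§2 applies (level before this adjustment is 20 ≥ 10, so +3): 20 + 3 = 23.
§3 applies (level before this adjustment is 23 < 24, so +1): 23 + 1 = 24.
§4 applies: 24 + 1 = 25.
§5 applies: 25 + 3 = 28.
Final offense level: 28.
Criminal history: 8 prior points → Category Moderate (8-9).
Level 28 falls in the 28-29 band.
Grid: Level 28-29 × Category Moderate = 1680-2010 days.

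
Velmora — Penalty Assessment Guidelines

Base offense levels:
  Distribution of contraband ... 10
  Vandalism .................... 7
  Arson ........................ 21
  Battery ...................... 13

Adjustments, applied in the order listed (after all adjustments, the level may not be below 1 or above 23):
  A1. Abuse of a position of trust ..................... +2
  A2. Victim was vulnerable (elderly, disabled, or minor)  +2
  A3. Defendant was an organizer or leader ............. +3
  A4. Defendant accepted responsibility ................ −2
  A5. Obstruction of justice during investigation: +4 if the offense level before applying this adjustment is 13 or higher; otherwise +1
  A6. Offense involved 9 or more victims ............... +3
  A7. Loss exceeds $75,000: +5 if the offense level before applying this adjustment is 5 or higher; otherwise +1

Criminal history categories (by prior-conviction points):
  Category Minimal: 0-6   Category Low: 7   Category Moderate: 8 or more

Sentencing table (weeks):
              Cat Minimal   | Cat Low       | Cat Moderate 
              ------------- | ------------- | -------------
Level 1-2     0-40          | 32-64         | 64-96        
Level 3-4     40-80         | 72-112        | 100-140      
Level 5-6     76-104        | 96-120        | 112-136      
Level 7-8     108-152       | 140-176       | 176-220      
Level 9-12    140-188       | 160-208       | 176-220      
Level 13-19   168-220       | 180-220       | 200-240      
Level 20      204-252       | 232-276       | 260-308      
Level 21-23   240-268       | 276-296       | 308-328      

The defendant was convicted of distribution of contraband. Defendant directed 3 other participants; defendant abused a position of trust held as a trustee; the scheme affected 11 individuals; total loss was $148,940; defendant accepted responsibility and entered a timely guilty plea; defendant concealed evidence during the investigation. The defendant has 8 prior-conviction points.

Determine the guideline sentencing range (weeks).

308-328 weeks

Base offense level for distribution of contraband: 10.
A1 applies: 10 + 2 = 12.
A2 does not apply.
A3 applies: 12 + 3 = 15.
A4 applies: 15 − 2 = 13.
A5 applies (level before this adjustment is 13 ≥ 13, so +4): 13 + 4 = 17.
A6 applies: 17 + 3 = 20.
A7 applies (level before this adjustment is 20 ≥ 5, so +5): 20 + 5 = 25.
Level 25 exceeds the maximum of 23; capped at 23.
Final offense level: 23.
Criminal history: 8 prior points → Category Moderate (8+).
Level 23 falls in the 21-23 band.
Grid: Level 21-23 × Category Moderate = 308-328 weeks.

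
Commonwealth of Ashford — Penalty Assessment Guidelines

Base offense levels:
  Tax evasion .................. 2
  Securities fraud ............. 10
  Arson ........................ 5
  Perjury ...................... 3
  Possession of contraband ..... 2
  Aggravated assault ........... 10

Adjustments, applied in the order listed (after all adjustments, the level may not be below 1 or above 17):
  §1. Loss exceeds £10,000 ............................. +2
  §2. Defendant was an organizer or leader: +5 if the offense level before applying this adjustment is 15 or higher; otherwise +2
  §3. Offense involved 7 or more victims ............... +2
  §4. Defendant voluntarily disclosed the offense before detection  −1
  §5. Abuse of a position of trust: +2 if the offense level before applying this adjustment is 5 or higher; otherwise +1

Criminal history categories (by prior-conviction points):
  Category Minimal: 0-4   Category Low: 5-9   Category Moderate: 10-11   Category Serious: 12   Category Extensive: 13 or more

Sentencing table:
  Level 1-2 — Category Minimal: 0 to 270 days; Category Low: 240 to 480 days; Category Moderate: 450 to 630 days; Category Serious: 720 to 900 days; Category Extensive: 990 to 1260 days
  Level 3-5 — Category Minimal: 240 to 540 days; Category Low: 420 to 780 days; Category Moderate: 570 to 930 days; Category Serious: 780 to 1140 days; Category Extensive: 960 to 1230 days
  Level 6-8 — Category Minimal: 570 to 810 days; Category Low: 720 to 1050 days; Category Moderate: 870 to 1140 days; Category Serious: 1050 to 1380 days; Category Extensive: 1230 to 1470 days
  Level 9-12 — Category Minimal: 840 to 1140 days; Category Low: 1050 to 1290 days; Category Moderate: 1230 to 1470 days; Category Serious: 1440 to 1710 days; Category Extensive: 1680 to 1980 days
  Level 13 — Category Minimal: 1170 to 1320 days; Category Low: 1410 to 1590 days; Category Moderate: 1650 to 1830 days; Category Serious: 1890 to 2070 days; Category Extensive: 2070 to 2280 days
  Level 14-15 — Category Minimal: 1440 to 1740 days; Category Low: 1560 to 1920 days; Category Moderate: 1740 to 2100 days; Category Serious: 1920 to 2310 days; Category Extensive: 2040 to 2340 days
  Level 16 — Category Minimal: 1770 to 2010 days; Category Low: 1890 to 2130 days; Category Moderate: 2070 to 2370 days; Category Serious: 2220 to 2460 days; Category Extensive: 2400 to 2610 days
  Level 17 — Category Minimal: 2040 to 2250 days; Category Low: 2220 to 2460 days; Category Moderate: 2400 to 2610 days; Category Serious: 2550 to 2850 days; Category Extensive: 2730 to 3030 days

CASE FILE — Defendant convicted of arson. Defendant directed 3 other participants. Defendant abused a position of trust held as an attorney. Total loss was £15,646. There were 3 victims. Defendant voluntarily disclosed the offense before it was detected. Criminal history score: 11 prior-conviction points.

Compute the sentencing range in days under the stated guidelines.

1230-1470 days

Base offense level for arson: 5.
§1 applies: 5 + 2 = 7.
§2 applies (level before this adjustment is 7 < 15, so +2): 7 + 2 = 9.
§3 does not apply.
§4 applies: 9 − 1 = 8.
§5 applies (level before this adjustment is 8 ≥ 5, so +2): 8 + 2 = 10.
Final offense level: 10.
Criminal history: 11 prior points → Category Moderate (10-11).
Level 10 falls in the 9-12 band.
Grid: Level 9-12 × Category Moderate = 1230-1470 days.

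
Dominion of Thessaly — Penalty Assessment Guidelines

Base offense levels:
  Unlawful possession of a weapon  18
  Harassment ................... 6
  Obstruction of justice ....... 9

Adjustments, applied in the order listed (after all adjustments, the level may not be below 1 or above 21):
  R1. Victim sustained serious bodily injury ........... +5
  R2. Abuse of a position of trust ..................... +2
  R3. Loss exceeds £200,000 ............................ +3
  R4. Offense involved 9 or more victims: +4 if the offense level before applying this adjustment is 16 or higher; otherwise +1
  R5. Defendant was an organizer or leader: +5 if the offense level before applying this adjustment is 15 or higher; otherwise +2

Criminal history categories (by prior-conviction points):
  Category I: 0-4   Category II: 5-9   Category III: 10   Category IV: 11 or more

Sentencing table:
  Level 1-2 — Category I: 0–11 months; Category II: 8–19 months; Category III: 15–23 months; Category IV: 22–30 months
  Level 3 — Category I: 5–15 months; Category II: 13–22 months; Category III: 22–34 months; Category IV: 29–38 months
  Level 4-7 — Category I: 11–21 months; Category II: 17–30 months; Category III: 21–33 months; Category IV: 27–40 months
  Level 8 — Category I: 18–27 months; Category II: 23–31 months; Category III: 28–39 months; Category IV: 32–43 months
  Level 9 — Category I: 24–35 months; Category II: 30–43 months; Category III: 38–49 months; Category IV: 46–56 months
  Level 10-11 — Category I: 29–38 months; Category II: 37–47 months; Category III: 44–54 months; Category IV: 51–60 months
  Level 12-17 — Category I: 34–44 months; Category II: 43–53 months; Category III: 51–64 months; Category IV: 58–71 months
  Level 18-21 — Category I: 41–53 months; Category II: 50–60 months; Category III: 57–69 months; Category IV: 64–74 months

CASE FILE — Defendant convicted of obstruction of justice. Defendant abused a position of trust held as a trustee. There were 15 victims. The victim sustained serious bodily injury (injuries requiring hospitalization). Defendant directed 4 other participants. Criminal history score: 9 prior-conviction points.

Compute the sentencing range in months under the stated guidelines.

50-60 months

Base offense level for obstruction of justice: 9.
R1 applies: 9 + 5 = 14.
R2 applies: 14 + 2 = 16.
R3 does not apply.
R4 applies (level before this adjustment is 16 ≥ 16, so +4): 16 + 4 = 20.
R5 applies (level before this adjustment is 20 ≥ 15, so +5): 20 + 5 = 25.
Level 25 exceeds the maximum of 21; capped at 21.
Final offense level: 21.
Criminal history: 9 prior points → Category II (5-9).
Level 21 falls in the 18-21 band.
Grid: Level 18-21 × Category II = 50-60 months.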